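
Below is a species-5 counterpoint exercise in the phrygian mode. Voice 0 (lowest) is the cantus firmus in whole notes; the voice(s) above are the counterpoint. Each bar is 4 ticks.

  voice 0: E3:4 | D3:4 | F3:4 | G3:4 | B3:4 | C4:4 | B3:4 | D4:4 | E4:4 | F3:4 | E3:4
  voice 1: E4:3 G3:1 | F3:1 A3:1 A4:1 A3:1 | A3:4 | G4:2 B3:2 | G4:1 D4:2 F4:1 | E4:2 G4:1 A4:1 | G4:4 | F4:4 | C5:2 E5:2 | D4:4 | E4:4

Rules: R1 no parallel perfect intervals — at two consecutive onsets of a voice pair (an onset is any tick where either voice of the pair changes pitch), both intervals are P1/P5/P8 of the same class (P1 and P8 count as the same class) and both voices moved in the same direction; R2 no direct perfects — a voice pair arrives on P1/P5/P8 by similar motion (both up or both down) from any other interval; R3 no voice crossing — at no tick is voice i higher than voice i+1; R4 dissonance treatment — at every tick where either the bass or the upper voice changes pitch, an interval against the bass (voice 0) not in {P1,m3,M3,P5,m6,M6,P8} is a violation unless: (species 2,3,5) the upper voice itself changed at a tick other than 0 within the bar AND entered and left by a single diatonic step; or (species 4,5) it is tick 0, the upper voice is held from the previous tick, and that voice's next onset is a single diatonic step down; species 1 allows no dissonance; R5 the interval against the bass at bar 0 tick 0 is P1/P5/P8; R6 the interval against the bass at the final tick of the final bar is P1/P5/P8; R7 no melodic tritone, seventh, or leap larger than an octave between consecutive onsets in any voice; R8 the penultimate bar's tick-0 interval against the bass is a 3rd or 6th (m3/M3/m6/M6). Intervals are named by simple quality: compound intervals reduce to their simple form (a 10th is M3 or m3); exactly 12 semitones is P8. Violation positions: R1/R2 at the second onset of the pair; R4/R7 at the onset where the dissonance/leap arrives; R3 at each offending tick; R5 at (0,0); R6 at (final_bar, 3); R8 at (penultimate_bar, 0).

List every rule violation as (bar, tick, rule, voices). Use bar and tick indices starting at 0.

(3, 0, R2, (0, 1))
(3, 0, R7, (1,))
(4, 3, R4, (0, 1))
(9, 0, R7, (0,))
(9, 0, R7, (1,))

bar 0: v0=E3 v1=E4 downbeat P8
bar 1: v0=D3 v1=F3 downbeat m3
bar 2: v0=F3 v1=A3 downbeat M3
bar 3: v0=G3 v1=G4 downbeat P8
bar 4: v0=B3 v1=G4 downbeat m6
bar 5: v0=C4 v1=E4 downbeat M3
bar 6: v0=B3 v1=G4 downbeat m6
bar 7: v0=D4 v1=F4 downbeat m3
bar 8: v0=E4 v1=C5 downbeat m6
bar 9: v0=F3 v1=D4 downbeat M6
bar 10: v0=E3 v1=E4 downbeat P8
  -> R2 @ bar 3 tick 0 v(0, 1): F3/A3 M3 -> G3/G4 P8 similar
  -> R7 @ bar 3 tick 0 v(1,): A3->G4 leap 10st
  -> R4 @ bar 4 tick 3 v(0, 1): B3/F4 TT untreated
  -> R7 @ bar 9 tick 0 v(0,): E4->F3 leap 11st
  -> R7 @ bar 9 tick 0 v(1,): E5->D4 leap 14st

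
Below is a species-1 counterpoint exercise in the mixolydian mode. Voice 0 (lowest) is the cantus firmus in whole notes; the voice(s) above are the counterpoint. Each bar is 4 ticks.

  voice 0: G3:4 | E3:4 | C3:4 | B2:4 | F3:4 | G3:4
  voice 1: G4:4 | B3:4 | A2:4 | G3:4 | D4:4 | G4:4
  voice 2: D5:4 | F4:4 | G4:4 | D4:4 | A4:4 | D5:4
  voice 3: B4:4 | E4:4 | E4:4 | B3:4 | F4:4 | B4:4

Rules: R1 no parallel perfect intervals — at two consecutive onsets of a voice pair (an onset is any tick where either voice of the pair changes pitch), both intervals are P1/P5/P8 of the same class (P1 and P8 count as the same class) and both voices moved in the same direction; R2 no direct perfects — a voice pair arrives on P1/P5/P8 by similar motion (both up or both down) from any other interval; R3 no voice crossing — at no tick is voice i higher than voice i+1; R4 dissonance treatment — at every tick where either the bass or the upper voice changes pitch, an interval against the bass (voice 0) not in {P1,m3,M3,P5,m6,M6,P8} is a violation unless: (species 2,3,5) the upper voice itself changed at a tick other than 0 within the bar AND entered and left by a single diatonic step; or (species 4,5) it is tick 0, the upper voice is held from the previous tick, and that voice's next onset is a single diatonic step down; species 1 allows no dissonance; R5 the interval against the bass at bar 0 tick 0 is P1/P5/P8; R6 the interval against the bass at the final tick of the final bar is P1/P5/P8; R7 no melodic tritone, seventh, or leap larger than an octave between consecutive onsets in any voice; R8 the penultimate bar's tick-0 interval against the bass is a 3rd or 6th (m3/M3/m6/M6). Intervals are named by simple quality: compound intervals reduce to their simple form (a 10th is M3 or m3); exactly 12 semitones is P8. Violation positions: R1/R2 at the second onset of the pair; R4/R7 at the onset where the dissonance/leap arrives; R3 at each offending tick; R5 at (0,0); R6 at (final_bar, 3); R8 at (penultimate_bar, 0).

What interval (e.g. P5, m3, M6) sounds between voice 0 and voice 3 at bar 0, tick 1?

voice 0=G3 voice 3=B4 -> M3

M3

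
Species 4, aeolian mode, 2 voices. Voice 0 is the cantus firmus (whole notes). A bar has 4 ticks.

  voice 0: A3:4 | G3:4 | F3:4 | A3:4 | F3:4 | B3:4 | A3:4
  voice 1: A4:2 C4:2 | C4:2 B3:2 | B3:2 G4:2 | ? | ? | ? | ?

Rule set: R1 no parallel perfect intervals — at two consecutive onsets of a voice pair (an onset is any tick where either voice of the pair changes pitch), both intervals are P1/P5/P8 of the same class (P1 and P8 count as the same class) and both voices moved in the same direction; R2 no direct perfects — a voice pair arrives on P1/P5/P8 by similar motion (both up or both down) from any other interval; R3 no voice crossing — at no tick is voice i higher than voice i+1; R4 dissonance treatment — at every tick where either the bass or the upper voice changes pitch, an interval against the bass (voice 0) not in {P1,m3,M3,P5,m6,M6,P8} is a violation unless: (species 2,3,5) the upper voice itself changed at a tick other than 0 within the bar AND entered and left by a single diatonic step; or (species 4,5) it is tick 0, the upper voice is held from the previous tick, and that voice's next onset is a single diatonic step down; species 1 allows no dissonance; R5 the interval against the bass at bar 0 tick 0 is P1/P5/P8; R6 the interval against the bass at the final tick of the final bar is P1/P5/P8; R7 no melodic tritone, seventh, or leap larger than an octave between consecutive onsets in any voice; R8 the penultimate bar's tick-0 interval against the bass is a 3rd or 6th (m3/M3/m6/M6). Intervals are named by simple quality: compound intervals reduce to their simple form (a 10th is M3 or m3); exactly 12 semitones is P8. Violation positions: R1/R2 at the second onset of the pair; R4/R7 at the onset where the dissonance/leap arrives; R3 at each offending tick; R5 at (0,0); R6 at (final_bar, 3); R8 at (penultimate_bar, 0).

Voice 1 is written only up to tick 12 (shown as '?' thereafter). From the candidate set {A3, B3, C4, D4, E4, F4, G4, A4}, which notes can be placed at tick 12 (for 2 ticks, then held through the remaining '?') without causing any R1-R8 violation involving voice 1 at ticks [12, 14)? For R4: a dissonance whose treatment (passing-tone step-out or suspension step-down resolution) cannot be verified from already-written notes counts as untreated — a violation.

{C4, E4, F4}

A3: violates R7
B3: violates R4
C4: legal
D4: violates R4
E4: legal
F4: legal
G4: violates R4
A4: violates R2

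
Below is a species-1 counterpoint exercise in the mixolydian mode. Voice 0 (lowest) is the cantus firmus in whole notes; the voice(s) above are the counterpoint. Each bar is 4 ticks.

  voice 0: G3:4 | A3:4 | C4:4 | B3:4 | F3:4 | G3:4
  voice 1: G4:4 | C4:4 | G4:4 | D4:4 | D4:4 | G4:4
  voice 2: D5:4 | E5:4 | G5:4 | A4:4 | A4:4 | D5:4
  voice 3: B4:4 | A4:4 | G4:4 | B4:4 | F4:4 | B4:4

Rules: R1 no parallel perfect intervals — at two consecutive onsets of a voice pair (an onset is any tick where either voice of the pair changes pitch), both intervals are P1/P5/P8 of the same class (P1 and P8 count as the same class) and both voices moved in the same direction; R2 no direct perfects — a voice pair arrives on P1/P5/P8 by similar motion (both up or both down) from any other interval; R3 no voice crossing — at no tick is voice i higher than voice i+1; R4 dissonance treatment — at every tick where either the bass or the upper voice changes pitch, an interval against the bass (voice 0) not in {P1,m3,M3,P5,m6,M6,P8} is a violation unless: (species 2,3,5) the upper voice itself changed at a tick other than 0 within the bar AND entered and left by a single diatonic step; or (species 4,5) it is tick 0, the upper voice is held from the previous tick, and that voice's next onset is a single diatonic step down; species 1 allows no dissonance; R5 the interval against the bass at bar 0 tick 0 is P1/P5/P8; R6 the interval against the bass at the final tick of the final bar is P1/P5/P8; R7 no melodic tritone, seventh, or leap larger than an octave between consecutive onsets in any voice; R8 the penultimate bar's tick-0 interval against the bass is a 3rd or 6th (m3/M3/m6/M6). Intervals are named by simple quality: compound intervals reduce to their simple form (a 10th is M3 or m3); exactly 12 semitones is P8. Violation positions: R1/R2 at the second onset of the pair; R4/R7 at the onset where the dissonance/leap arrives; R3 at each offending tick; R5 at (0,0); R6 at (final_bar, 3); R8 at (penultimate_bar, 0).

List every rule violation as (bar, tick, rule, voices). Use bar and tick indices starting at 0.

(0, 0, R3, (2, 3))
(0, 0, R5, (0, 3))
(0, 1, R3, (2, 3))
(0, 2, R3, (2, 3))
(0, 3, R3, (2, 3))
(1, 0, R1, (0, 2))
(1, 0, R3, (2, 3))
(1, 1, R3, (2, 3))
(1, 2, R3, (2, 3))
(1, 3, R3, (2, 3))
(2, 0, R1, (0, 2))
(2, 0, R2, (0, 1))
(2, 0, R2, (1, 2))
(2, 0, R3, (2, 3))
(2, 1, R3, (2, 3))
(2, 2, R3, (2, 3))
(2, 3, R3, (2, 3))
(3, 0, R2, (1, 2))
(3, 0, R4, (0, 2))
(3, 0, R7, (2,))
(4, 0, R1, (0, 3))
(4, 0, R3, (2, 3))
(4, 0, R7, (0,))
(4, 0, R7, (3,))
(4, 0, R8, (0, 3))
(4, 1, R3, (2, 3))
(4, 2, R3, (2, 3))
(4, 3, R3, (2, 3))
(5, 0, R1, (1, 2))
(5, 0, R2, (0, 1))
(5, 0, R2, (0, 2))
(5, 0, R3, (2, 3))
(5, 0, R7, (3,))
(5, 1, R3, (2, 3))
(5, 2, R3, (2, 3))
(5, 3, R3, (2, 3))
(5, 3, R6, (0, 3))

bar 0: v0=G3 v1=G4 v2=D5 v3=B4 downbeat M3
bar 1: v0=A3 v1=C4 v2=E5 v3=A4 downbeat P8
bar 2: v0=C4 v1=G4 v2=G5 v3=G4 downbeat P5
bar 3: v0=B3 v1=D4 v2=A4 v3=B4 downbeat P8
bar 4: v0=F3 v1=D4 v2=A4 v3=F4 downbeat P8
bar 5: v0=G3 v1=G4 v2=D5 v3=B4 downbeat M3
  -> R3 @ bar 0 tick 0 v(2, 3): D5 above B4
  -> R5 @ bar 0 tick 0 v(0, 3): opens on M3
  -> R3 @ bar 0 tick 1 v(2, 3): D5 above B4
  -> R3 @ bar 0 tick 2 v(2, 3): D5 above B4
  -> R3 @ bar 0 tick 3 v(2, 3): D5 above B4
  -> R1 @ bar 1 tick 0 v(0, 2): G3/D5 P5 -> A3/E5 P5 similar
  -> R3 @ bar 1 tick 0 v(2, 3): E5 above A4
  -> R3 @ bar 1 tick 1 v(2, 3): E5 above A4
  -> R3 @ bar 1 tick 2 v(2, 3): E5 above A4
  -> R3 @ bar 1 tick 3 v(2, 3): E5 above A4
  -> R1 @ bar 2 tick 0 v(0, 2): A3/E5 P5 -> C4/G5 P5 similar
  -> R2 @ bar 2 tick 0 v(0, 1): A3/C4 m3 -> C4/G4 P5 similar
  -> R2 @ bar 2 tick 0 v(1, 2): C4/E5 M3 -> G4/G5 P8 similar
  -> R3 @ bar 2 tick 0 v(2, 3): G5 above G4
  -> R3 @ bar 2 tick 1 v(2, 3): G5 above G4
  -> R3 @ bar 2 tick 2 v(2, 3): G5 above G4
  -> R3 @ bar 2 tick 3 v(2, 3): G5 above G4
  -> R2 @ bar 3 tick 0 v(1, 2): G4/G5 P8 -> D4/A4 P5 similar
  -> R4 @ bar 3 tick 0 v(0, 2): B3/A4 m7 untreated
  -> R7 @ bar 3 tick 0 v(2,): G5->A4 leap 10st
  -> R1 @ bar 4 tick 0 v(0, 3): B3/B4 P8 -> F3/F4 P8 similar
  -> R3 @ bar 4 tick 0 v(2, 3): A4 above F4
  -> R7 @ bar 4 tick 0 v(0,): B3->F3 leap 6st
  -> R7 @ bar 4 tick 0 v(3,): B4->F4 leap 6st
  -> R8 @ bar 4 tick 0 v(0, 3): penult P8 not 3rd/6th
  -> R3 @ bar 4 tick 1 v(2, 3): A4 above F4
  -> R3 @ bar 4 tick 2 v(2, 3): A4 above F4
  -> R3 @ bar 4 tick 3 v(2, 3): A4 above F4
  -> R1 @ bar 5 tick 0 v(1, 2): D4/A4 P5 -> G4/D5 P5 similar
  -> R2 @ bar 5 tick 0 v(0, 1): F3/D4 M6 -> G3/G4 P8 similar
  -> R2 @ bar 5 tick 0 v(0, 2): F3/A4 M3 -> G3/D5 P5 similar
  -> R3 @ bar 5 tick 0 v(2, 3): D5 above B4
  -> R7 @ bar 5 tick 0 v(3,): F4->B4 leap 6st
  -> R3 @ bar 5 tick 1 v(2, 3): D5 above B4
  -> R3 @ bar 5 tick 2 v(2, 3): D5 above B4
  -> R3 @ bar 5 tick 3 v(2, 3): D5 above B4
  -> R6 @ bar 5 tick 3 v(0, 3): closes on M3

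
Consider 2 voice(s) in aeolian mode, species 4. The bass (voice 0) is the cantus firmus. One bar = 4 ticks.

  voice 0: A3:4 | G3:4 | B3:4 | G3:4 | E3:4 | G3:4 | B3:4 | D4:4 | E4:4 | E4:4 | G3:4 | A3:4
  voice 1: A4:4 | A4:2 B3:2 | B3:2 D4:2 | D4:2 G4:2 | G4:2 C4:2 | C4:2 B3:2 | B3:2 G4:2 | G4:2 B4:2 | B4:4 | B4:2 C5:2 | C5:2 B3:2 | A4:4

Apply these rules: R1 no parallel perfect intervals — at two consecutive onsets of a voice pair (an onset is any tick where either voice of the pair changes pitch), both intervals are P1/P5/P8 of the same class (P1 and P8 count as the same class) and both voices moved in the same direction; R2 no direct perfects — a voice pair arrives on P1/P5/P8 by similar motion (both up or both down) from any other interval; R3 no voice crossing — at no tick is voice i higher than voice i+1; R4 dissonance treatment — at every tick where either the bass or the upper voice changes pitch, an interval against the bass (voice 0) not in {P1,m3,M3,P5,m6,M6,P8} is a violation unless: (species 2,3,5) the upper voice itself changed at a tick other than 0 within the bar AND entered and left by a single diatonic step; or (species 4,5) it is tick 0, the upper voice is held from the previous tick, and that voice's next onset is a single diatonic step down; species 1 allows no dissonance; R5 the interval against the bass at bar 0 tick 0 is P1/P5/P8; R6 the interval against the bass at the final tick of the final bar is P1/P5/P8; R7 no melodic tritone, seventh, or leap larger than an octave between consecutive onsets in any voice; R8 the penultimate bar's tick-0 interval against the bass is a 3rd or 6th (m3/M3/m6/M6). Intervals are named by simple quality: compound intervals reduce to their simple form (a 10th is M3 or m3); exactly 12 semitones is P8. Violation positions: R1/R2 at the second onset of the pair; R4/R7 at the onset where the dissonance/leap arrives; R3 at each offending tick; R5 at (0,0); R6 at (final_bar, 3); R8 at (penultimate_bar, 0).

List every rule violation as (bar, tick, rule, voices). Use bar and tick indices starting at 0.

bar 0: v0=A3 v1=A4 downbeat P8
bar 1: v0=G3 v1=A4 downbeat M2
bar 2: v0=B3 v1=B3 downbeat P1
bar 3: v0=G3 v1=D4 downbeat P5
bar 4: v0=E3 v1=G4 downbeat m3
bar 5: v0=G3 v1=C4 downbeat P4
bar 6: v0=B3 v1=B3 downbeat P1
bar 7: v0=D4 v1=G4 downbeat P4
bar 8: v0=E4 v1=B4 downbeat P5
bar 9: v0=E4 v1=B4 downbeat P5
bar 10: v0=G3 v1=C5 downbeat P4
bar 11: v0=A3 v1=A4 downbeat P8
  -> R4 @ bar 1 tick 0 v(0, 1): G3/A4 M2 untreated
  -> R7 @ bar 1 tick 2 v(1,): A4->B3 leap 10st
  -> R4 @ bar 7 tick 0 v(0, 1): D4/G4 P4 untreated
  -> R4 @ bar 10 tick 0 v(0, 1): G3/C5 P4 untreated
  -> R8 @ bar 10 tick 0 v(0, 1): penult P4 not 3rd/6th
  -> R7 @ bar 10 tick 2 v(1,): C5->B3 leap 13st
  -> R2 @ bar 11 tick 0 v(0, 1): G3/B3 M3 -> A3/A4 P8 similar
  -> R7 @ bar 11 tick 0 v(1,): B3->A4 leap 10st

(1, 0, R4, (0, 1))
(1, 2, R7, (1,))
(7, 0, R4, (0, 1))
(10, 0, R4, (0, 1))
(10, 0, R8, (0, 1))
(10, 2, R7, (1,))
(11, 0, R2, (0, 1))
(11, 0, R7, (1,))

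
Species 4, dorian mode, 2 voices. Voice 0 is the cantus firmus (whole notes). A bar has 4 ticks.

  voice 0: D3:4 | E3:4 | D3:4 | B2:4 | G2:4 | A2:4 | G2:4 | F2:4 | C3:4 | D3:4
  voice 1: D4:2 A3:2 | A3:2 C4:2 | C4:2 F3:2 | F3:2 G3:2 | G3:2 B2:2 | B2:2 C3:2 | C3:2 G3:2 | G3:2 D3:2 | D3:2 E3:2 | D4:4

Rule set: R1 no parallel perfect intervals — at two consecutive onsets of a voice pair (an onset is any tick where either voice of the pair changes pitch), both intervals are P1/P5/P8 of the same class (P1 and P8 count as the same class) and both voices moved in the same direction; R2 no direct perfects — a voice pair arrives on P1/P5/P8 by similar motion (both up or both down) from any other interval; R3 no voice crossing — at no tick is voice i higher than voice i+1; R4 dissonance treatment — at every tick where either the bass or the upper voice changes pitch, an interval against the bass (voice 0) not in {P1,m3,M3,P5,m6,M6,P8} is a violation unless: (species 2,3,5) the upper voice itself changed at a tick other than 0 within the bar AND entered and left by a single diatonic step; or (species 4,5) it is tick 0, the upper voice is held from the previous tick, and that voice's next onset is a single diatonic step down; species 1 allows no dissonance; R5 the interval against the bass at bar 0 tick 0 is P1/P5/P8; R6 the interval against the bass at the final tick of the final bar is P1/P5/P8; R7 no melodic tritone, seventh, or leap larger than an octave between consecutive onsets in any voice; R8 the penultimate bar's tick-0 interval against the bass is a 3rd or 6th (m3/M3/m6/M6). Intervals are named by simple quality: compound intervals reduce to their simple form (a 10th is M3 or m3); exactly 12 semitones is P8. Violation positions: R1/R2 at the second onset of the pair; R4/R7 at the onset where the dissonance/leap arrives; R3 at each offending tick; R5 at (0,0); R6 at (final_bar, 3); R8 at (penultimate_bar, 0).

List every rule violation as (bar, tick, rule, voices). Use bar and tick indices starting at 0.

(1, 0, R4, (0, 1))
(2, 0, R4, (0, 1))
(3, 0, R4, (0, 1))
(5, 0, R4, (0, 1))
(6, 0, R4, (0, 1))
(7, 0, R4, (0, 1))
(8, 0, R4, (0, 1))
(8, 0, R8, (0, 1))
(9, 0, R2, (0, 1))
(9, 0, R7, (1,))

bar 0: v0=D3 v1=D4 downbeat P8
bar 1: v0=E3 v1=A3 downbeat P4
bar 2: v0=D3 v1=C4 downbeat m7
bar 3: v0=B2 v1=F3 downbeat TT
bar 4: v0=G2 v1=G3 downbeat P8
bar 5: v0=A2 v1=B2 downbeat M2
bar 6: v0=G2 v1=C3 downbeat P4
bar 7: v0=F2 v1=G3 downbeat M2
bar 8: v0=C3 v1=D3 downbeat M2
bar 9: v0=D3 v1=D4 downbeat P8
  -> R4 @ bar 1 tick 0 v(0, 1): E3/A3 P4 untreated
  -> R4 @ bar 2 tick 0 v(0, 1): D3/C4 m7 untreated
  -> R4 @ bar 3 tick 0 v(0, 1): B2/F3 TT untreated
  -> R4 @ bar 5 tick 0 v(0, 1): A2/B2 M2 untreated
  -> R4 @ bar 6 tick 0 v(0, 1): G2/C3 P4 untreated
  -> R4 @ bar 7 tick 0 v(0, 1): F2/G3 M2 untreated
  -> R4 @ bar 8 tick 0 v(0, 1): C3/D3 M2 untreated
  -> R8 @ bar 8 tick 0 v(0, 1): penult M2 not 3rd/6th
  -> R2 @ bar 9 tick 0 v(0, 1): C3/E3 M3 -> D3/D4 P8 similar
  -> R7 @ bar 9 tick 0 v(1,): E3->D4 leap 10st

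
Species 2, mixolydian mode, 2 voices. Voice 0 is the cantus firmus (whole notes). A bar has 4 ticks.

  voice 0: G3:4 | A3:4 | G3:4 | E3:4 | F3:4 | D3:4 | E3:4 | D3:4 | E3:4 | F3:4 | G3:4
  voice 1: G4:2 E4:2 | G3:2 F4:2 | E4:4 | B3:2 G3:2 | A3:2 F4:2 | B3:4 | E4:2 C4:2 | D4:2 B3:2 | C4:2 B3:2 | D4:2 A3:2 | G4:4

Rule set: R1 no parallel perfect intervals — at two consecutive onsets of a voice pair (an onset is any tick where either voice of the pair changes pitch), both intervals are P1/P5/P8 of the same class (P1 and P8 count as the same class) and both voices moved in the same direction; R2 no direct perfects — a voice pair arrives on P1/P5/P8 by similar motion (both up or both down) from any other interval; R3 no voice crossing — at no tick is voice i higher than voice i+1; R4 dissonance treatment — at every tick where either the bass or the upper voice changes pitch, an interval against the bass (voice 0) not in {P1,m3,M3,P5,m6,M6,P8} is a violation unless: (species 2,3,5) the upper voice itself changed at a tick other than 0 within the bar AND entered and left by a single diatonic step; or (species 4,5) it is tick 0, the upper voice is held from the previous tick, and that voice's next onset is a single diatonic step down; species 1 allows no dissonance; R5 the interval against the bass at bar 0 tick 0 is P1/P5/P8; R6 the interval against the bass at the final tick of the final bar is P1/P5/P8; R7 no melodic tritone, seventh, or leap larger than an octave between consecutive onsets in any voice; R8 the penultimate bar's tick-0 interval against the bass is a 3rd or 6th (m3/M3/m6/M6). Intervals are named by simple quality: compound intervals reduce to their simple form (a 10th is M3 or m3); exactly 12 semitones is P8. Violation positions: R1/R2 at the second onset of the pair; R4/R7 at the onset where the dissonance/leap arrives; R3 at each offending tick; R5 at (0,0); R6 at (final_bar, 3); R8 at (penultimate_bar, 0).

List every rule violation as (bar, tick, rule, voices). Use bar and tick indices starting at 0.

(1, 0, R3, (0, 1))
(1, 0, R4, (0, 1))
(1, 1, R3, (0, 1))
(1, 2, R7, (1,))
(3, 0, R2, (0, 1))
(5, 0, R7, (1,))
(6, 0, R2, (0, 1))
(10, 0, R2, (0, 1))
(10, 0, R7, (1,))

bar 0: v0=G3 v1=G4 downbeat P8
bar 1: v0=A3 v1=G3 downbeat M2
bar 2: v0=G3 v1=E4 downbeat M6
bar 3: v0=E3 v1=B3 downbeat P5
bar 4: v0=F3 v1=A3 downbeat M3
bar 5: v0=D3 v1=B3 downbeat M6
bar 6: v0=E3 v1=E4 downbeat P8
bar 7: v0=D3 v1=D4 downbeat P8
bar 8: v0=E3 v1=C4 downbeat m6
bar 9: v0=F3 v1=D4 downbeat M6
bar 10: v0=G3 v1=G4 downbeat P8
  -> R3 @ bar 1 tick 0 v(0, 1): A3 above G3
  -> R4 @ bar 1 tick 0 v(0, 1): A3/G3 M2 untreated
  -> R3 @ bar 1 tick 1 v(0, 1): A3 above G3
  -> R7 @ bar 1 tick 2 v(1,): G3->F4 leap 10st
  -> R2 @ bar 3 tick 0 v(0, 1): G3/E4 M6 -> E3/B3 P5 similar
  -> R7 @ bar 5 tick 0 v(1,): F4->B3 leap 6st
  -> R2 @ bar 6 tick 0 v(0, 1): D3/B3 M6 -> E3/E4 P8 similar
  -> R2 @ bar 10 tick 0 v(0, 1): F3/A3 M3 -> G3/G4 P8 similar
  -> R7 @ bar 10 tick 0 v(1,): A3->G4 leap 10st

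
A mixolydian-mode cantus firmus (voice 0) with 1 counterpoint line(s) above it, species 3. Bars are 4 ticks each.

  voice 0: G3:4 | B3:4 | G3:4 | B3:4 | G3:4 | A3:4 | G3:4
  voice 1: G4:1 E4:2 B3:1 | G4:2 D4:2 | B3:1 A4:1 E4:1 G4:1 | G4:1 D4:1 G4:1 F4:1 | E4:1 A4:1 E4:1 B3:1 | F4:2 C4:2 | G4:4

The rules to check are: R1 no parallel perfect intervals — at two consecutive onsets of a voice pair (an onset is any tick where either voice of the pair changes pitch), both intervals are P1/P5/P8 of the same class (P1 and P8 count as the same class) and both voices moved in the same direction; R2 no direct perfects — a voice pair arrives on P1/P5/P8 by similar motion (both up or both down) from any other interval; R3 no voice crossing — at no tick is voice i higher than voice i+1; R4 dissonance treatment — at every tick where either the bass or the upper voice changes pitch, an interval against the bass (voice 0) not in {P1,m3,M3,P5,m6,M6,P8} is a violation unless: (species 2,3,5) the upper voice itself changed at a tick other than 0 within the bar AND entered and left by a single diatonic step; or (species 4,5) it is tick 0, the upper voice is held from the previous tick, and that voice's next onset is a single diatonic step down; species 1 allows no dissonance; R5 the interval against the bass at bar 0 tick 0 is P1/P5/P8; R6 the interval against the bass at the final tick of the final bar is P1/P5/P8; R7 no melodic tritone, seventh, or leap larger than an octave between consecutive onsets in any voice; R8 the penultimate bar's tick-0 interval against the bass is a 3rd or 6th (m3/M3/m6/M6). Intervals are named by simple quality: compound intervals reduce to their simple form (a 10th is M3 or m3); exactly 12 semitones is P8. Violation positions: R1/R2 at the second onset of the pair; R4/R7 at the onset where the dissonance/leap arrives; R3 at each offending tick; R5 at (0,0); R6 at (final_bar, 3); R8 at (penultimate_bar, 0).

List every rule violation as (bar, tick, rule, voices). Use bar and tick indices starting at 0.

bar 0: v0=G3 v1=G4 downbeat P8
bar 1: v0=B3 v1=G4 downbeat m6
bar 2: v0=G3 v1=B3 downbeat M3
bar 3: v0=B3 v1=G4 downbeat m6
bar 4: v0=G3 v1=E4 downbeat M6
bar 5: v0=A3 v1=F4 downbeat m6
bar 6: v0=G3 v1=G4 downbeat P8
  -> R4 @ bar 2 tick 1 v(0, 1): G3/A4 M2 untreated
  -> R7 @ bar 2 tick 1 v(1,): B3->A4 leap 10st
  -> R4 @ bar 4 tick 1 v(0, 1): G3/A4 M2 untreated
  -> R7 @ bar 5 tick 0 v(1,): B3->F4 leap 6st

(2, 1, R4, (0, 1))
(2, 1, R7, (1,))
(4, 1, R4, (0, 1))
(5, 0, R7, (1,))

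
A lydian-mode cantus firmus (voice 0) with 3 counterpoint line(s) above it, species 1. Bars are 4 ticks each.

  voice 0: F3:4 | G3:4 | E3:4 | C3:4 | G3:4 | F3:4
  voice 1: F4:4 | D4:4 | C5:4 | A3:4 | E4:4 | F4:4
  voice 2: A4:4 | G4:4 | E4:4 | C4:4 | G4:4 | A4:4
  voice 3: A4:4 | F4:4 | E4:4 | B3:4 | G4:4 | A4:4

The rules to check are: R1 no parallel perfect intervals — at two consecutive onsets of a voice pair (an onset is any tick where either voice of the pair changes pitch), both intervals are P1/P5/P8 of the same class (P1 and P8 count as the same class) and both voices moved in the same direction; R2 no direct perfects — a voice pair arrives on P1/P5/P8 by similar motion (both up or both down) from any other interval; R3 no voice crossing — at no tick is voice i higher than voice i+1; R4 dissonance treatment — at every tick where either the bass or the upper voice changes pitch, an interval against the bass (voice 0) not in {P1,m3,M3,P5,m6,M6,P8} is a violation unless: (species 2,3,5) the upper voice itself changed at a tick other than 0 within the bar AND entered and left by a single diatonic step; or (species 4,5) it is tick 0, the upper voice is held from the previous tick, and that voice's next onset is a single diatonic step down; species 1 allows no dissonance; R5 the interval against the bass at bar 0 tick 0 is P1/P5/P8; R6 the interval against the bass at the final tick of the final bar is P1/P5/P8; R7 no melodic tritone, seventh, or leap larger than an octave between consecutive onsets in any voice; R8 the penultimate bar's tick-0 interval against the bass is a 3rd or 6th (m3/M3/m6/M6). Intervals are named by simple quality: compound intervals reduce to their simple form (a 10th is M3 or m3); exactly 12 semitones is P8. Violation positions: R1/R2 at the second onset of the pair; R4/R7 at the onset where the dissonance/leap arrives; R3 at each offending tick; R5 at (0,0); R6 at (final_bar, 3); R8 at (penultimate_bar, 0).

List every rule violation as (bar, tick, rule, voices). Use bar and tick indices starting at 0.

(0, 0, R5, (0, 2))
(0, 0, R5, (0, 3))
(1, 0, R3, (2, 3))
(1, 0, R4, (0, 3))
(1, 1, R3, (2, 3))
(1, 2, R3, (2, 3))
(1, 3, R3, (2, 3))
(2, 0, R1, (0, 2))
(2, 0, R2, (0, 3))
(2, 0, R2, (2, 3))
(2, 0, R3, (1, 2))
(2, 0, R7, (1,))
(2, 1, R3, (1, 2))
(2, 2, R3, (1, 2))
(2, 3, R3, (1, 2))
(3, 0, R1, (0, 2))
(3, 0, R3, (2, 3))
(3, 0, R4, (0, 3))
(3, 0, R7, (1,))
(3, 1, R3, (2, 3))
(3, 2, R3, (2, 3))
(3, 3, R3, (2, 3))
(4, 0, R1, (0, 2))
(4, 0, R2, (0, 3))
(4, 0, R2, (2, 3))
(4, 0, R8, (0, 2))
(4, 0, R8, (0, 3))
(5, 0, R1, (2, 3))
(5, 3, R6, (0, 2))
(5, 3, R6, (0, 3))

bar 0: v0=F3 v1=F4 v2=A4 v3=A4 downbeat M3
bar 1: v0=G3 v1=D4 v2=G4 v3=F4 downbeat m7
bar 2: v0=E3 v1=C5 v2=E4 v3=E4 downbeat P8
bar 3: v0=C3 v1=A3 v2=C4 v3=B3 downbeat M7
bar 4: v0=G3 v1=E4 v2=G4 v3=G4 downbeat P8
bar 5: v0=F3 v1=F4 v2=A4 v3=A4 downbeat M3
  -> R5 @ bar 0 tick 0 v(0, 2): opens on M3
  -> R5 @ bar 0 tick 0 v(0, 3): opens on M3
  -> R3 @ bar 1 tick 0 v(2, 3): G4 above F4
  -> R4 @ bar 1 tick 0 v(0, 3): G3/F4 m7 untreated
  -> R3 @ bar 1 tick 1 v(2, 3): G4 above F4
  -> R3 @ bar 1 tick 2 v(2, 3): G4 above F4
  -> R3 @ bar 1 tick 3 v(2, 3): G4 above F4
  -> R1 @ bar 2 tick 0 v(0, 2): G3/G4 P8 -> E3/E4 P8 similar
  -> R2 @ bar 2 tick 0 v(0, 3): G3/F4 m7 -> E3/E4 P8 similar
  -> R2 @ bar 2 tick 0 v(2, 3): G4/F4 M2 -> E4/E4 P1 similar
  -> R3 @ bar 2 tick 0 v(1, 2): C5 above E4
  -> R7 @ bar 2 tick 0 v(1,): D4->C5 leap 10st
  -> R3 @ bar 2 tick 1 v(1, 2): C5 above E4
  -> R3 @ bar 2 tick 2 v(1, 2): C5 above E4
  -> R3 @ bar 2 tick 3 v(1, 2): C5 above E4
  -> R1 @ bar 3 tick 0 v(0, 2): E3/E4 P8 -> C3/C4 P8 similar
  -> R3 @ bar 3 tick 0 v(2, 3): C4 above B3
  -> R4 @ bar 3 tick 0 v(0, 3): C3/B3 M7 untreated
  -> R7 @ bar 3 tick 0 v(1,): C5->A3 leap 15st
  -> R3 @ bar 3 tick 1 v(2, 3): C4 above B3
  -> R3 @ bar 3 tick 2 v(2, 3): C4 above B3
  -> R3 @ bar 3 tick 3 v(2, 3): C4 above B3
  -> R1 @ bar 4 tick 0 v(0, 2): C3/C4 P8 -> G3/G4 P8 similar
  -> R2 @ bar 4 tick 0 v(0, 3): C3/B3 M7 -> G3/G4 P8 similar
  -> R2 @ bar 4 tick 0 v(2, 3): C4/B3 m2 -> G4/G4 P1 similar
  -> R8 @ bar 4 tick 0 v(0, 2): penult P8 not 3rd/6th
  -> R8 @ bar 4 tick 0 v(0, 3): penult P8 not 3rd/6th
  -> R1 @ bar 5 tick 0 v(2, 3): G4/G4 P1 -> A4/A4 P1 similar
  -> R6 @ bar 5 tick 3 v(0, 2): closes on M3
  -> R6 @ bar 5 tick 3 v(0, 3): closes on M3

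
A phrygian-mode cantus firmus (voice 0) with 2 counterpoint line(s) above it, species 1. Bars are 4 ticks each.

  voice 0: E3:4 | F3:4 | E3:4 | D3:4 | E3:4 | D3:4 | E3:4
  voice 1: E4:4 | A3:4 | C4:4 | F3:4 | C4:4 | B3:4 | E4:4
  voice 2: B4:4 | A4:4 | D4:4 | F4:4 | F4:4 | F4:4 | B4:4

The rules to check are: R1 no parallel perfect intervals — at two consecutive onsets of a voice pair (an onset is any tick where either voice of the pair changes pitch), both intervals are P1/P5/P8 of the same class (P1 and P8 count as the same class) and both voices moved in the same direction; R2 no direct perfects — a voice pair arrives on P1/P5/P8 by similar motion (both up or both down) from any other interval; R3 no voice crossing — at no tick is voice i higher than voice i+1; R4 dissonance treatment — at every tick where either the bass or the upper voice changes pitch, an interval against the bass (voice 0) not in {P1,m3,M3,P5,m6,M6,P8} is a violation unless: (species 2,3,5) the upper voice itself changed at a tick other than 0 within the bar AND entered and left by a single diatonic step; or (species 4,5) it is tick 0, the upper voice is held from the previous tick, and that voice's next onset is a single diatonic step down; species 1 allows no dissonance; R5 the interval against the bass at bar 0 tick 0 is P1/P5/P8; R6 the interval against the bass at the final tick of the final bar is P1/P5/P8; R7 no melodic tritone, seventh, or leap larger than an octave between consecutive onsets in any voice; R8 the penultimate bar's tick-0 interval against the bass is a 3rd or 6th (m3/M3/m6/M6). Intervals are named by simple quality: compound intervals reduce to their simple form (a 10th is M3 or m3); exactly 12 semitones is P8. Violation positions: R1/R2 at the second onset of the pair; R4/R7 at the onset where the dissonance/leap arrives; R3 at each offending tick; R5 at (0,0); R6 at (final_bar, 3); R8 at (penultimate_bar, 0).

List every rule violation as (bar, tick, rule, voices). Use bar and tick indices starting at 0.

(1, 0, R2, (1, 2))
(2, 0, R4, (0, 2))
(4, 0, R4, (0, 2))
(6, 0, R2, (0, 1))
(6, 0, R2, (0, 2))
(6, 0, R2, (1, 2))
(6, 0, R7, (2,))

bar 0: v0=E3 v1=E4 v2=B4 downbeat P5
bar 1: v0=F3 v1=A3 v2=A4 downbeat M3
bar 2: v0=E3 v1=C4 v2=D4 downbeat m7
bar 3: v0=D3 v1=F3 v2=F4 downbeat m3
bar 4: v0=E3 v1=C4 v2=F4 downbeat m2
bar 5: v0=D3 v1=B3 v2=F4 downbeat m3
bar 6: v0=E3 v1=E4 v2=B4 downbeat P5
  -> R2 @ bar 1 tick 0 v(1, 2): E4/B4 P5 -> A3/A4 P8 similar
  -> R4 @ bar 2 tick 0 v(0, 2): E3/D4 m7 untreated
  -> R4 @ bar 4 tick 0 v(0, 2): E3/F4 m2 untreated
  -> R2 @ bar 6 tick 0 v(0, 1): D3/B3 M6 -> E3/E4 P8 similar
  -> R2 @ bar 6 tick 0 v(0, 2): D3/F4 m3 -> E3/B4 P5 similar
  -> R2 @ bar 6 tick 0 v(1, 2): B3/F4 TT -> E4/B4 P5 similar
  -> R7 @ bar 6 tick 0 v(2,): F4->B4 leap 6st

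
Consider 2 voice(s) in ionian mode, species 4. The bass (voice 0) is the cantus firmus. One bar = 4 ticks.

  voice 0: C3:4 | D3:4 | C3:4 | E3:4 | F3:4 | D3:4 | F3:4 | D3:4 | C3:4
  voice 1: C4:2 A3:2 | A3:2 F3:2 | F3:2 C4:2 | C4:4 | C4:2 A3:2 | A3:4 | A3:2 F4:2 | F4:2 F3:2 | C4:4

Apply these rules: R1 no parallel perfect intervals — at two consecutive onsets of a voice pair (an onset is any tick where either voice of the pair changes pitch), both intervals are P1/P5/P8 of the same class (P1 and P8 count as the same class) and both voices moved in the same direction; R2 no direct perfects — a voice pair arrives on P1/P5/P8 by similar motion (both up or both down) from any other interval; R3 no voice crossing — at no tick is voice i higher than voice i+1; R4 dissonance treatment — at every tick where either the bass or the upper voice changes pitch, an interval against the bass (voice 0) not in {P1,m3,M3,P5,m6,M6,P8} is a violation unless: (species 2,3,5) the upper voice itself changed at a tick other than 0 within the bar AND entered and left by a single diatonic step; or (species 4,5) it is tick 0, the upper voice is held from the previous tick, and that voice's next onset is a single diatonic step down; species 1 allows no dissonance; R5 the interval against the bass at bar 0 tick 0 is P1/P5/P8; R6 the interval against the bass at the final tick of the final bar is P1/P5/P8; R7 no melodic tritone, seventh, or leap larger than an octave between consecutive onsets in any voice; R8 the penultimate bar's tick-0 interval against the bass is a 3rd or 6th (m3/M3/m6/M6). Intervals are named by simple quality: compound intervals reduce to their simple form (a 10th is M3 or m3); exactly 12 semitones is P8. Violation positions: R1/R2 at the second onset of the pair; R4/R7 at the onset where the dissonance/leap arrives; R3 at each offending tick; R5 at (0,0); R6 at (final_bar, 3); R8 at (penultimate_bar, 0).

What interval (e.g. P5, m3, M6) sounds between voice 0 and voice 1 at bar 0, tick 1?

voice 0=C3 voice 1=C4 -> P8

P8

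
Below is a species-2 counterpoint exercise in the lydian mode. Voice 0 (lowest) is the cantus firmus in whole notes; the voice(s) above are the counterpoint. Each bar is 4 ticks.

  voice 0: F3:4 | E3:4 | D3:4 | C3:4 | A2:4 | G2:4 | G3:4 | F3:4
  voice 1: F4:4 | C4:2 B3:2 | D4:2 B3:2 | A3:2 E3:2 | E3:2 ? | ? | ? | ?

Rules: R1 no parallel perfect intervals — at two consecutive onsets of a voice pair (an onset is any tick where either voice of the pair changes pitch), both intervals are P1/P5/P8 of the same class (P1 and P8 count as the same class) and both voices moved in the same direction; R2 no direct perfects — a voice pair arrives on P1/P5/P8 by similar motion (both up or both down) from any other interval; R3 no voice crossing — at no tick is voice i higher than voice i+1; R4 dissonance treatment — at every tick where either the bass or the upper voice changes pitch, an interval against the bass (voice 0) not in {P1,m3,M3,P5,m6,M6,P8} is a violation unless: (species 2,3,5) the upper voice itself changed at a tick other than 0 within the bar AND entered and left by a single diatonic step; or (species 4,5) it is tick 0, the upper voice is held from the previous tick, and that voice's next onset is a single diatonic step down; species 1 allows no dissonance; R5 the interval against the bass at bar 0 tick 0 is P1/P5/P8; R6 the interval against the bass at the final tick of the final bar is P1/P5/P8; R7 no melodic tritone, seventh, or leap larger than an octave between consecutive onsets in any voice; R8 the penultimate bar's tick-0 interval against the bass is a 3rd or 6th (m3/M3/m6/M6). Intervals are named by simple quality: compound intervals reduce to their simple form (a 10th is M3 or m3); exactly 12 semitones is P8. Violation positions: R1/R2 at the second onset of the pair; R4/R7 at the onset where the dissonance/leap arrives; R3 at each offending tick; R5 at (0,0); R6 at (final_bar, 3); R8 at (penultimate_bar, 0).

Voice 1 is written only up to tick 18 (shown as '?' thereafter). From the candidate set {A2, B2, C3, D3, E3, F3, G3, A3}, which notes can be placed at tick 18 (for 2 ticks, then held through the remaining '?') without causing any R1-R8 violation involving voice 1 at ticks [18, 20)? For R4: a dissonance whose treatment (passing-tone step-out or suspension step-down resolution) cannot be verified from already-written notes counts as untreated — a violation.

A2: legal
B2: violates R4
C3: legal
D3: violates R4
E3: legal
F3: legal
G3: violates R4
A3: legal

{A2, A3, C3, E3, F3}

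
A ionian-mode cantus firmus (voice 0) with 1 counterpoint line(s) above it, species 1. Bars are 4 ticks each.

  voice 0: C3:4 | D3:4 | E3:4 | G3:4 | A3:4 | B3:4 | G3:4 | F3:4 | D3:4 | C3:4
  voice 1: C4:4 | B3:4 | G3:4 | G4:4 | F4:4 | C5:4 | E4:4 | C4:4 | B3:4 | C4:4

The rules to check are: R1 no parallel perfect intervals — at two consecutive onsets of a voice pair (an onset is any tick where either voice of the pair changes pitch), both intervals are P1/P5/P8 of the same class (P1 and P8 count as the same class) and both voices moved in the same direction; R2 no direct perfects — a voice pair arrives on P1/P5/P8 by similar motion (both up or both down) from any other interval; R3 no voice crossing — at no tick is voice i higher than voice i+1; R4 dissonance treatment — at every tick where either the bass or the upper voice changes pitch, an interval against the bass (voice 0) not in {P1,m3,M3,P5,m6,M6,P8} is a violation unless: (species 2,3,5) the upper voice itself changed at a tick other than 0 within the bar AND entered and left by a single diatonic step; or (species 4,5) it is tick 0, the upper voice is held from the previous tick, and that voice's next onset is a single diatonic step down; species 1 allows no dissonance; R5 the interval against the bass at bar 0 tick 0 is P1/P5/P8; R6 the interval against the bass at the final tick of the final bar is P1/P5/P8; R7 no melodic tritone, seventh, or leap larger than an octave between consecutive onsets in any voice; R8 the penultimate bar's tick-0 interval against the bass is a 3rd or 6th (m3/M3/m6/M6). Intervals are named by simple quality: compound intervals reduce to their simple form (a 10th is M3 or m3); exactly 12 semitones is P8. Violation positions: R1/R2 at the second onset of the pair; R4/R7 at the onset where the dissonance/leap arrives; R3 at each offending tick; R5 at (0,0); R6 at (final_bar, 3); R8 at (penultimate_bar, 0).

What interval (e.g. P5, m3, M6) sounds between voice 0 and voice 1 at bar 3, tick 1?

P8

voice 0=G3 voice 1=G4 -> P8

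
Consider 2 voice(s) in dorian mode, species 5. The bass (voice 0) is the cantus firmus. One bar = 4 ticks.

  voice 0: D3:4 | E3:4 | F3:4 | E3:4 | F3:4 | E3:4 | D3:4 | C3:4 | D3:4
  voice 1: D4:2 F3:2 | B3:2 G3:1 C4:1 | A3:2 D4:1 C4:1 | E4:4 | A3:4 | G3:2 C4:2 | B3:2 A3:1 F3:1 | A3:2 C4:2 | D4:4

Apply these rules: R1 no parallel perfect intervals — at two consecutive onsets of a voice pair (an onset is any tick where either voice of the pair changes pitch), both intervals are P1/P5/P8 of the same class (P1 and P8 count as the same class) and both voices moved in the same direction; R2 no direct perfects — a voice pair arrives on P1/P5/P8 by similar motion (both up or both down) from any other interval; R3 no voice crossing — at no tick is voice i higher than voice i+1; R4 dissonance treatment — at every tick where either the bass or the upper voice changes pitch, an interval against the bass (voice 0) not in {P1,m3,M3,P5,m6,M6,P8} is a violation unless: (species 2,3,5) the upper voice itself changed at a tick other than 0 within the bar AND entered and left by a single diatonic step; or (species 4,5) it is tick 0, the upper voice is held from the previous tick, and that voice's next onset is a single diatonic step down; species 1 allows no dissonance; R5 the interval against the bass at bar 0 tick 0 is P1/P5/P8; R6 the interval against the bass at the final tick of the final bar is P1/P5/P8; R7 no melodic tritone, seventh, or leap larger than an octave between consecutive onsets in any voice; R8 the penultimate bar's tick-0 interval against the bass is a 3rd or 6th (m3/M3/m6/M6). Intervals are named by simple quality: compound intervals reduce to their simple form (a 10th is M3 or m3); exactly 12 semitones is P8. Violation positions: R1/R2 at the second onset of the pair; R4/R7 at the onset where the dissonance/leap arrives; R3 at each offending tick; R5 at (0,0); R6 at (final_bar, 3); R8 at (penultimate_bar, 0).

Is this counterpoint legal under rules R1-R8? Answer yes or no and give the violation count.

bar 0: v0=D3 v1=D4 (P8)
bar 1: v0=E3 v1=B3 (P5)
bar 2: v0=F3 v1=A3 (M3)
bar 3: v0=E3 v1=E4 (P8)
bar 4: v0=F3 v1=A3 (M3)
bar 5: v0=E3 v1=G3 (m3)
bar 6: v0=D3 v1=B3 (M6)
bar 7: v0=C3 v1=A3 (M6)
bar 8: v0=D3 v1=D4 (P8)
  R2 @ bar1.0: D3/F3 m3 -> E3/B3 P5 similar
  R7 @ bar1.0: F3->B3 leap 6st
  R1 @ bar8.0: C3/C4 P8 -> D3/D4 P8 similar

No (3 violations)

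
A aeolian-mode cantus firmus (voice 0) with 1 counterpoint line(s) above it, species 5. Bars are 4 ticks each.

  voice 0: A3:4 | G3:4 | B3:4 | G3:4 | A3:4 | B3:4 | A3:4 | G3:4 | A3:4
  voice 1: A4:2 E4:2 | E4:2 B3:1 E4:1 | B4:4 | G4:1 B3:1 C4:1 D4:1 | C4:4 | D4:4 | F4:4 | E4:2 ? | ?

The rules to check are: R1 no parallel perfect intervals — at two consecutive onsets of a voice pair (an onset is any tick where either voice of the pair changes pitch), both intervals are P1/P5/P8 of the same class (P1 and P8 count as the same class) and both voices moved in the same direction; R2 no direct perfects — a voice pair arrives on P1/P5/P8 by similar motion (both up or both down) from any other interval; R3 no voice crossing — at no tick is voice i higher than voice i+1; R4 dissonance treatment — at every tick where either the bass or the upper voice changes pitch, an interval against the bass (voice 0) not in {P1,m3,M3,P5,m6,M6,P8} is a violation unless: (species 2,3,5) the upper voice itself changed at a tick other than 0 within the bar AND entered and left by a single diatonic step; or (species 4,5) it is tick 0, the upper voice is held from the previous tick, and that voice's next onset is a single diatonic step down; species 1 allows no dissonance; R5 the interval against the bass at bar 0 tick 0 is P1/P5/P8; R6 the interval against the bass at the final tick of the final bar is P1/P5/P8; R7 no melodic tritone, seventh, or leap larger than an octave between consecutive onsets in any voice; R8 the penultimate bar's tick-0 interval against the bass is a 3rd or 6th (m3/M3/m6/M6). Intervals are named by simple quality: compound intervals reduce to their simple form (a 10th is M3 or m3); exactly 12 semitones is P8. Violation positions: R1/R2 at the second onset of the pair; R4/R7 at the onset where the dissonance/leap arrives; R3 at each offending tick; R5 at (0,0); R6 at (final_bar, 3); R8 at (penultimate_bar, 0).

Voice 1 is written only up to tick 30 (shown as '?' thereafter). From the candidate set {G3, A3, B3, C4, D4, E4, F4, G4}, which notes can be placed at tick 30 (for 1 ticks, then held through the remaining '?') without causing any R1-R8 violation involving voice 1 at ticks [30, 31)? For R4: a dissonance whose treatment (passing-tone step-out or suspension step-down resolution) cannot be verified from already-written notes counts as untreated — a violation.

G3: legal
A3: violates R4
B3: legal
C4: violates R4
D4: legal
E4: legal
F4: violates R4
G4: legal

{B3, D4, E4, G3, G4}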